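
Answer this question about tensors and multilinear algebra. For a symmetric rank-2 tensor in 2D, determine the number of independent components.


A symmetric rank-2 tensor in d dimensions has d(d+1)/2 independent components.
d = 2
d(d+1)/2 = 2 * 3 / 2 = 6 / 2 = 3

3


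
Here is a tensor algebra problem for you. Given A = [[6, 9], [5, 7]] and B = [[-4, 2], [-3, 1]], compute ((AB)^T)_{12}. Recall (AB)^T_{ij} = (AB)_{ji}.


(AB)^T_{ij} = (AB)_{ji} = sum_k A_{jk} B_{ki}.
For i=1, j=2 we need (AB)_{21}:
A_{21} * B_{11} = 5 * -4 = -20
A_{22} * B_{21} = 7 * -3 = -21
Sum = -20 + -21 = -41

-41


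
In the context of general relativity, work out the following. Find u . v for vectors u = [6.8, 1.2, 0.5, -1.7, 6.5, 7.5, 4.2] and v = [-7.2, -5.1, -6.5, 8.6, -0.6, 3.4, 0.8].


The inner product u . v = sum of u_i * v_i.
Term-by-term: 6.8 * -7.2, 1.2 * -5.1, 0.5 * -6.5, -1.7 * 8.6, 6.5 * -0.6, 7.5 * 3.4, 4.2 * 0.8
Products: -48.96, -6.12, -3.25, -14.62, -3.9, 25.5, 3.36
Sum = -48.96 + -6.12 + -3.25 + -14.62 + -3.9 + 25.5 + 3.36 = -47.99

-47.99


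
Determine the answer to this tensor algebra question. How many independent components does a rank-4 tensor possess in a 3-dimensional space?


The number of components of a rank-r tensor in d dimensions is d^r.
Here d = 3 and r = 4.
3^4 = 81

81


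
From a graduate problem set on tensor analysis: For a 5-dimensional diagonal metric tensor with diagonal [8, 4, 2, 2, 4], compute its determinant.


For a diagonal metric, the determinant is the product of diagonal entries.
Diagonal entries: 8, 4, 2, 2, 4
det(g) = 8 * 4 * 2 * 2 * 4 = 512

512


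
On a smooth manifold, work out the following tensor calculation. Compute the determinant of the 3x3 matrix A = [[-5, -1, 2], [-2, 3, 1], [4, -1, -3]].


Expanding along the first row, det(A) = a11*M_11 - a12*M_12 + a13*M_13, where M_1j is the (1,j) minor.
Minor M_11 = 3*-3 - 1*-1 = -8
Minor M_12 = -2*-3 - 1*4 = 2
Minor M_13 = -2*-1 - 3*4 = -10
det = -5*(-8) - -1*(2) + 2*(-10)
    = 40 - -2 + -20
    = 22

22


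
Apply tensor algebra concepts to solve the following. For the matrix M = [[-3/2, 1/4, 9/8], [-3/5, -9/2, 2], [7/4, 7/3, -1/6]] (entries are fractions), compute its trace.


The trace is the sum of diagonal entries.
Diagonal: M[1,1] = -3/2, M[2,2] = -9/2, M[3,3] = -1/6
Tr(M) = -3/2 + -9/2 + -1/6
Computing step by step:
After adding M[1,1]: -3/2
After adding M[2,2]: -6
After adding M[3,3]: -37/6
Tr(M) = -37/6

-37/6


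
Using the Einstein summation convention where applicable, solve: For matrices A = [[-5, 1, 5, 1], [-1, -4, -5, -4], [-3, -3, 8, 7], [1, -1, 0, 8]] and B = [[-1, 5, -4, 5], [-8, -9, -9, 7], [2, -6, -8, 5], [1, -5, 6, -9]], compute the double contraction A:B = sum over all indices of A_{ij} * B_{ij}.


A:B = sum over all i,j of A_{ij} * B_{ij}.
Row 1: -5*-1=5, 1*5=5, 5*-4=-20, 1*5=5 => row sum = -5
Row 2: -1*-8=8, -4*-9=36, -5*-9=45, -4*7=-28 => row sum = 61
Row 3: -3*2=-6, -3*-6=18, 8*-8=-64, 7*5=35 => row sum = -17
Row 4: 1*1=1, -1*-5=5, 0*6=0, 8*-9=-72 => row sum = -66
Total = -5 + 61 + -17 + -66 = -27

-27


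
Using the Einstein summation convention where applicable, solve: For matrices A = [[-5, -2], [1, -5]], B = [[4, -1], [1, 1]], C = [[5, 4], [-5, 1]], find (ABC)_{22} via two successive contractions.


(ABC)_{22} = sum_m (AB)_{2m} C_{m2}. First compute row 2 of AB.
(AB)_{21} = 1*4 + -5*1 = -1
(AB)_{22} = 1*-1 + -5*1 = -6
Now contract with column 2 of C:
(AB)_{21} * C_{12} = -1 * 4 = -4
(AB)_{22} * C_{22} = -6 * 1 = -6
(ABC)_{22} = -4 + -6 = -10

-10


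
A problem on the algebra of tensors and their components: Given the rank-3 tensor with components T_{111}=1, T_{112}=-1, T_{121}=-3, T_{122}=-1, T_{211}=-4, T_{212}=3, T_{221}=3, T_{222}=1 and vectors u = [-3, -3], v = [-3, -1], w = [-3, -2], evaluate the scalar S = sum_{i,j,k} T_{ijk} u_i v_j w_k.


S = sum over i,j,k of T_{ijk} u_i v_j w_k. Expanding all 8 terms:
T_{111}*u_1*v_1*w_1 = 1*-3*-3*-3 = -27  (running total: -27)
T_{112}*u_1*v_1*w_2 = -1*-3*-3*-2 = 18  (running total: -9)
T_{121}*u_1*v_2*w_1 = -3*-3*-1*-3 = 27  (running total: 18)
T_{122}*u_1*v_2*w_2 = -1*-3*-1*-2 = 6  (running total: 24)
T_{211}*u_2*v_1*w_1 = -4*-3*-3*-3 = 108  (running total: 132)
T_{212}*u_2*v_1*w_2 = 3*-3*-3*-2 = -54  (running total: 78)
T_{221}*u_2*v_2*w_1 = 3*-3*-1*-3 = -27  (running total: 51)
T_{222}*u_2*v_2*w_2 = 1*-3*-1*-2 = -6  (running total: 45)
S = 45

45


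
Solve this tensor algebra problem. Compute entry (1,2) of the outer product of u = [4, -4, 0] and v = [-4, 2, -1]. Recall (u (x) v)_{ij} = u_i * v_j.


The outer product entry T_{ij} = u_i * v_j.
We need i=1, j=2.
u_1 = 4, v_2 = 2
T_{1,2} = 4 * 2 = 8

8


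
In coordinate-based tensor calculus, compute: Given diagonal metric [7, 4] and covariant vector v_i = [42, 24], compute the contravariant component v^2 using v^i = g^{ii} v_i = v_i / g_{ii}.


To raise an index with a diagonal metric: v^i = v_i / g_{ii}.
For index 2: v_2 = 24, g_{22} = 4
v^2 = 24 / 4 = 6

6


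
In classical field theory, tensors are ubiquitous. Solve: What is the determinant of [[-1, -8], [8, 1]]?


For a 2x2 matrix [[a, b], [c, d]], det = a*d - b*c.
a = -1, b = -8, c = 8, d = 1
a*d = -1 * 1 = -1
b*c = -8 * 8 = -64
det = -1 - -64 = 63

63


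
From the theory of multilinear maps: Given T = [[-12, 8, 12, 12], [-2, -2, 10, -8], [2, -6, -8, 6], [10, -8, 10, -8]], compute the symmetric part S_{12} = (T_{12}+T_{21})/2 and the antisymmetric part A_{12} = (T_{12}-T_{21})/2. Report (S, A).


T_{12} = 8
T_{21} = -2
S_{12} = (8 + -2)/2 = 6/2 = 3
A_{12} = (8 - -2)/2 = 10/2 = 5
Check: S + A = 3 + 5 = 8 = T_{12}.

(3, 5)


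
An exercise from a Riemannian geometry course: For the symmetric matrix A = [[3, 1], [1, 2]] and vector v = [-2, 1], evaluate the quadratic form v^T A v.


First compute Av:
(Av)_1 = 3*-2 + 1*1 = -5
(Av)_2 = 1*-2 + 2*1 = 0
Av = [-5, 0]
Then v^T (Av) = -2*-5 + 1*0
= 10 + 0 = 10

10


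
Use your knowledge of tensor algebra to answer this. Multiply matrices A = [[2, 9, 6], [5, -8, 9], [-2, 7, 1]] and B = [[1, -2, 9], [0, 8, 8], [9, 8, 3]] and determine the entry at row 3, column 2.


(AB)_{ij} = sum_k A_{ik} B_{kj}.
For i=3, j=2:
A_{31} * B_{12} = -2 * -2 = 4
A_{32} * B_{22} = 7 * 8 = 56
A_{33} * B_{32} = 1 * 8 = 8
Sum = 4 + 56 + 8 = 68

68


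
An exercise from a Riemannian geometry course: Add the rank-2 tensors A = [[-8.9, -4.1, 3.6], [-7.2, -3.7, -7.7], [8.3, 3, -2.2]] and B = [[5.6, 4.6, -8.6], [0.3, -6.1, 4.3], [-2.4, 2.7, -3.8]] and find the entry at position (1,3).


Tensor addition is component-wise: (A + B)_{ij} = A_{ij} + B_{ij}.
A_{13} = 3.6
B_{13} = -8.6
(A + B)_{13} = 3.6 + -8.6 = -5

-5


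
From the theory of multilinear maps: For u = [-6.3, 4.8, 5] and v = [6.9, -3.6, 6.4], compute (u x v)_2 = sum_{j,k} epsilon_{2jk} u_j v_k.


(u x v)_2 = sum_{j,k} epsilon_{2jk} u_j v_k. Only permutations of (1,2,3) contribute; the two non-zero terms are:
eps_{213} u_1 v_3 = -1 * -6.3 * 6.4 = 40.32
eps_{231} u_3 v_1 = 1 * 5 * 6.9 = 34.5
(u x v)_2 = 74.82

74.82


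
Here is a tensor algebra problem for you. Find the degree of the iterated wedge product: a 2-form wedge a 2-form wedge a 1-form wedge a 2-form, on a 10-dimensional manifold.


The degree of a wedge product is the sum of the degrees of the individual forms.
Degrees: 2, 2, 1, 2
Total degree = 2 + 2 + 1 + 2 = 7

7


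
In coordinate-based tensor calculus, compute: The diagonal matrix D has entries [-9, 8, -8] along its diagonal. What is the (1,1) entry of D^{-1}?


For a diagonal matrix, the inverse has entries (D^{-1})_{ii} = 1/d_{ii}.
The diagonal entries are: d_{11} = -9, d_{22} = 8, d_{33} = -8
We need (D^{-1})_{11} = 1/d_{11} = 1/-9 = -1/9

-1/9


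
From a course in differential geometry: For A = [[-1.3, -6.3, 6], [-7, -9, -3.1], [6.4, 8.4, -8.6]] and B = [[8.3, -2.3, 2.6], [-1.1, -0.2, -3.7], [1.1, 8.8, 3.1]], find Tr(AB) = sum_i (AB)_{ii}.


Tr(AB) = sum_i (AB)_{ii} where (AB)_{ii} = sum_k A_{ik} B_{ki}.
(AB)_{11} = -1.3*8.3 + -6.3*-1.1 + 6*1.1 = 2.74
(AB)_{22} = -7*-2.3 + -9*-0.2 + -3.1*8.8 = -9.38
(AB)_{33} = 6.4*2.6 + 8.4*-3.7 + -8.6*3.1 = -41.1
Tr(AB) = 2.74 + -9.38 + -41.1 = -47.74

-47.74


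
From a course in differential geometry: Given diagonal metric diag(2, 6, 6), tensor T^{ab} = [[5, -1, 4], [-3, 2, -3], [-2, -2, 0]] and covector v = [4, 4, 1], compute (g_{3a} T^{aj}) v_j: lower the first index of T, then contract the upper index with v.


Step 1: lower the first index. For a diagonal metric, g_{ia} T^{aj} = g_{ii} T^{ij} (no sum on i).
g_{33} = 6
S_3{}^1 = 6 * T^{31} = 6 * -2 = -12
S_3{}^2 = 6 * T^{32} = 6 * -2 = -12
S_3{}^3 = 6 * T^{33} = 6 * 0 = 0
Step 2: contract S_3{}^j with v_j.
S_3{}^1 * v_1 = -12 * 4 = -48
S_3{}^2 * v_2 = -12 * 4 = -48
S_3{}^3 * v_3 = 0 * 1 = 0
Result = -48 + -48 + 0 = -96

-96


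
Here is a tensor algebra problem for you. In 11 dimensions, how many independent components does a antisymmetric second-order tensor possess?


A antisymmetric rank-2 tensor in d dimensions has d(d-1)/2 independent components.
d = 11
d(d-1)/2 = 11 * 10 / 2 = 110 / 2 = 55

55


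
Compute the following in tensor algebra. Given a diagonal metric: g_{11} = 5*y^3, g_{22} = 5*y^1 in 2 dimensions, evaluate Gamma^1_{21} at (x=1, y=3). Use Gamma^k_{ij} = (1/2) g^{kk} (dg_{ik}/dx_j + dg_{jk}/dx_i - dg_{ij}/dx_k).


For a diagonal metric, Gamma^k_{ij} = (1/2) g^{kk} (dg_{ik}/dx_j + dg_{jk}/dx_i - dg_{ij}/dx_k).
The metric is diagonal, so g_{ab} = 0 for a != b.
At the given point: g_{11} = 135, g_{22} = 15
g^{11} = 1/135
dg_{21}/dx_1 = 0 (off-diagonal)
dg_{11}/dx_2 = dg_{11}/dx_2 = 135
dg_{21}/dx_1 = 0 (off-diagonal)
Numerator = 0 + 135 - 0 = 135
Gamma^1_{21} = 135 / (2 * 135) = 1/2

1/2


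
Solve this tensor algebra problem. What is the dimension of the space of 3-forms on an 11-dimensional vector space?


The dimension of the space of p-forms on an n-dimensional space is C(n, p).
n = 11, p = 3
C(11, 3) = 11! / (3! * 8!) = 165

165


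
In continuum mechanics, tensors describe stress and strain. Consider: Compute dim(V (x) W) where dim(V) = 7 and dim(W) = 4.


The dimension of a tensor product is the product of dimensions.
dim(V) = 7, dim(W) = 4
dim(V (x) W) = 7 * 4 = 28

28


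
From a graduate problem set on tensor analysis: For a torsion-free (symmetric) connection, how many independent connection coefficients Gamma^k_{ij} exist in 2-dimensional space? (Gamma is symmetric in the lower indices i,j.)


Christoffel symbols Gamma^k_{ij} are symmetric in i,j, so there are d * d(d+1)/2 independent symbols.
d = 2
d(d+1)/2 = 2 * 3 / 2 = 3
Total = 2 * 3 = 6

6


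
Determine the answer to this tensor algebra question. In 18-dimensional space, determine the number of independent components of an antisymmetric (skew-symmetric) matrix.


An antisymmetric rank-2 tensor satisfies A_{ij} = -A_{ji}, so diagonal entries are zero.
The independent components are the upper-triangular entries: C(n, 2) = n(n-1)/2.
n = 18
C(18, 2) = 18 * 17 / 2 = 306 / 2 = 153

153


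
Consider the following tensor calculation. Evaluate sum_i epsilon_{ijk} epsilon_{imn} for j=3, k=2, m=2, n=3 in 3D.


Using the identity: epsilon_{ijk} epsilon_{imn} = delta_{jm} delta_{kn} - delta_{jn} delta_{km}.
delta_{32} = 0
delta_{23} = 0
delta_{33} = 1
delta_{22} = 1
Result = 0 * 0 - 1 * 1 = 0 - 1 = -1

-1


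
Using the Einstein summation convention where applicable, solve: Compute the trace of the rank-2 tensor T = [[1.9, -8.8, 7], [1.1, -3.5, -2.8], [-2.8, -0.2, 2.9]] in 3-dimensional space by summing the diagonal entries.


The contraction (trace) of a rank-2 tensor is the sum of its diagonal elements.
Diagonal entries: A[1,1] = 1.9, A[2,2] = -3.5, A[3,3] = 2.9
Tr(A) = 1.9 + -3.5 + 2.9 = 1.3

1.3


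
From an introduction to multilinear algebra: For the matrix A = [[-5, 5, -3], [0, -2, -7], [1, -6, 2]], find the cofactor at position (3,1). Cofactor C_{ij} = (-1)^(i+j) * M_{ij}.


To find cofactor C_{31}, delete row 3 and column 1.
The resulting 2x2 submatrix is: [[5, -3], [-2, -7]]
Minor M_{31} = 5*-7 - -3*-2
  = -35 - 6 = -41
Sign = (-1)^(3+1) = (-1)^4 = 1
Cofactor C_{31} = 1 * -41 = -41

-41


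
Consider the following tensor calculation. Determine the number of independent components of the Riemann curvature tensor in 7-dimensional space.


The Riemann tensor in d dimensions has d^2(d^2 - 1)/12 independent components.
d = 7, so d^2 = 49
d^2 - 1 = 48
d^2(d^2 - 1) = 49 * 48 = 2352
Divide by 12: 2352 / 12 = 196

196


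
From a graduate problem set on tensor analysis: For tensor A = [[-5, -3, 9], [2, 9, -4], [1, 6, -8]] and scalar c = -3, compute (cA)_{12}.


Scalar multiplication: (cA)_{ij} = c * A_{ij}.
c = -3
A_{12} = -3
(cA)_{12} = -3 * -3 = 9

9


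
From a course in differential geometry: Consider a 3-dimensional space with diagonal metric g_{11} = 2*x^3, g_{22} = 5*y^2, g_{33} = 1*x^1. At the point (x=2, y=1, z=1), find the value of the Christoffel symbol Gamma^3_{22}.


For a diagonal metric, Gamma^k_{ij} = (1/2) g^{kk} (dg_{ik}/dx_j + dg_{jk}/dx_i - dg_{ij}/dx_k).
The metric is diagonal, so g_{ab} = 0 for a != b.
At the given point: g_{11} = 16, g_{22} = 5, g_{33} = 2
g^{33} = 1/2
dg_{23}/dx_2 = 0 (off-diagonal)
dg_{23}/dx_2 = 0 (off-diagonal)
dg_{22}/dx_3 = dg_{22}/dx_3 = 0
Numerator = 0 + 0 - 0 = 0
Gamma^3_{22} = 0 / (2 * 2) = 0

0


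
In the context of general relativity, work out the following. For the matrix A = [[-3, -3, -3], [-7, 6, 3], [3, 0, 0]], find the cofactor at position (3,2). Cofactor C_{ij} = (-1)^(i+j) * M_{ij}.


To find cofactor C_{32}, delete row 3 and column 2.
The resulting 2x2 submatrix is: [[-3, -3], [-7, 3]]
Minor M_{32} = -3*3 - -3*-7
  = -9 - 21 = -30
Sign = (-1)^(3+2) = (-1)^5 = -1
Cofactor C_{32} = -1 * -30 = 30

30


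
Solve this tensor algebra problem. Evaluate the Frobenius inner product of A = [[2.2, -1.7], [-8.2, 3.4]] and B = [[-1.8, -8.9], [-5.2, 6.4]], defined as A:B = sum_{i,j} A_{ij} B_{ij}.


A:B = sum over all i,j of A_{ij} * B_{ij}.
Row 1: 2.2*-1.8=-3.96, -1.7*-8.9=15.13 => row sum = 11.17
Row 2: -8.2*-5.2=42.64, 3.4*6.4=21.76 => row sum = 64.4
Total = 11.17 + 64.4 = 75.57

75.57


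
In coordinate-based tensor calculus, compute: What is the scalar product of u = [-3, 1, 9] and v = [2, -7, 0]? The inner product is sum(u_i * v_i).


The inner product u . v = sum of u_i * v_i.
Term-by-term: -3 * 2, 1 * -7, 9 * 0
Products: -6, -7, 0
Sum = -6 + -7 + 0 = -13

-13


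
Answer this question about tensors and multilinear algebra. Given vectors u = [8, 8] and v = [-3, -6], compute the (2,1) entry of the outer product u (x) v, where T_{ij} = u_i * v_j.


The outer product entry T_{ij} = u_i * v_j.
We need i=2, j=1.
u_2 = 8, v_1 = -3
T_{2,1} = 8 * -3 = -24

-24


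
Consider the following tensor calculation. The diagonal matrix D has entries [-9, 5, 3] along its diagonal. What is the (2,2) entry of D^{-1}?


For a diagonal matrix, the inverse has entries (D^{-1})_{ii} = 1/d_{ii}.
The diagonal entries are: d_{11} = -9, d_{22} = 5, d_{33} = 3
We need (D^{-1})_{22} = 1/d_{22} = 1/5 = 1/5

1/5


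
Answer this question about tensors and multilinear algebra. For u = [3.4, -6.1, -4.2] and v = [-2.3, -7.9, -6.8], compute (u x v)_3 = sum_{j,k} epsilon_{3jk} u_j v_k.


(u x v)_3 = sum_{j,k} epsilon_{3jk} u_j v_k. Only permutations of (1,2,3) contribute; the two non-zero terms are:
eps_{312} u_1 v_2 = 1 * 3.4 * -7.9 = -26.86
eps_{321} u_2 v_1 = -1 * -6.1 * -2.3 = -14.03
(u x v)_3 = -40.89

-40.89


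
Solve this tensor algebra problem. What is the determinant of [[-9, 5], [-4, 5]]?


For a 2x2 matrix [[a, b], [c, d]], det = a*d - b*c.
a = -9, b = 5, c = -4, d = 5
a*d = -9 * 5 = -45
b*c = 5 * -4 = -20
det = -45 - -20 = -25

-25


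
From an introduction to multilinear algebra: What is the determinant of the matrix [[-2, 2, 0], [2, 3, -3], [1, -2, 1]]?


Expanding along the first row, det(A) = a11*M_11 - a12*M_12 + a13*M_13, where M_1j is the (1,j) minor.
Minor M_11 = 3*1 - -3*-2 = -3
Minor M_12 = 2*1 - -3*1 = 5
Minor M_13 = 2*-2 - 3*1 = -7
det = -2*(-3) - 2*(5) + 0*(-7)
    = 6 - 10 + 0
    = -4

-4


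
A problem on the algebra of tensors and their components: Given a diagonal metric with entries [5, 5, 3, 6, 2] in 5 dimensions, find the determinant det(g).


For a diagonal metric, the determinant is the product of diagonal entries.
Diagonal entries: 5, 5, 3, 6, 2
det(g) = 5 * 5 * 3 * 6 * 2 = 900

900


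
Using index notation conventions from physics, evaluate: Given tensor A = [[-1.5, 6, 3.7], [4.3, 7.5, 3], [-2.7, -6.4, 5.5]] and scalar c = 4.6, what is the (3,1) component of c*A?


Scalar multiplication: (cA)_{ij} = c * A_{ij}.
c = 4.6
A_{31} = -2.7
(cA)_{31} = 4.6 * -2.7 = -12.42

-12.42


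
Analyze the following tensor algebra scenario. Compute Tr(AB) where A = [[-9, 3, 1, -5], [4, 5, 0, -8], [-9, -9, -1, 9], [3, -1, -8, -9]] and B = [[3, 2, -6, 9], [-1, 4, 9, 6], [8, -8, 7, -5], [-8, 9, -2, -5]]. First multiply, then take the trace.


Tr(AB) = sum_i (AB)_{ii} where (AB)_{ii} = sum_k A_{ik} B_{ki}.
(AB)_{11} = -9*3 + 3*-1 + 1*8 + -5*-8 = 18
(AB)_{22} = 4*2 + 5*4 + 0*-8 + -8*9 = -44
(AB)_{33} = -9*-6 + -9*9 + -1*7 + 9*-2 = -52
(AB)_{44} = 3*9 + -1*6 + -8*-5 + -9*-5 = 106
Tr(AB) = 18 + -44 + -52 + 106 = 28

28


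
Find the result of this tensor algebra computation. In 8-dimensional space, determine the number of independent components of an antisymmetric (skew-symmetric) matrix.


An antisymmetric rank-2 tensor satisfies A_{ij} = -A_{ji}, so diagonal entries are zero.
The independent components are the upper-triangular entries: C(n, 2) = n(n-1)/2.
n = 8
C(8, 2) = 8 * 7 / 2 = 56 / 2 = 28

28


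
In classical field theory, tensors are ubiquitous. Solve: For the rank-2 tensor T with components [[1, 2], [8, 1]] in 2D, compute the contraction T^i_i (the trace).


The contraction (trace) of a rank-2 tensor is the sum of its diagonal elements.
Diagonal entries: A[1,1] = 1, A[2,2] = 1
Tr(A) = 1 + 1 = 2

2


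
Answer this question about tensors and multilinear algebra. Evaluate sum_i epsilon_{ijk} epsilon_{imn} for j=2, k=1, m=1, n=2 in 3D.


Using the identity: epsilon_{ijk} epsilon_{imn} = delta_{jm} delta_{kn} - delta_{jn} delta_{km}.
delta_{21} = 0
delta_{12} = 0
delta_{22} = 1
delta_{11} = 1
Result = 0 * 0 - 1 * 1 = 0 - 1 = -1

-1


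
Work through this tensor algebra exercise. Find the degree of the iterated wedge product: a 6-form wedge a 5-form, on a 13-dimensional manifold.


The degree of a wedge product is the sum of the degrees of the individual forms.
Degrees: 6, 5
Total degree = 6 + 5 = 11

11


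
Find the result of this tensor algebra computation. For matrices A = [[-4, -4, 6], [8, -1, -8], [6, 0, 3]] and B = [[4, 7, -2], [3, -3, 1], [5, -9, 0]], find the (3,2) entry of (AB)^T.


(AB)^T_{ij} = (AB)_{ji} = sum_k A_{jk} B_{ki}.
For i=3, j=2 we need (AB)_{23}:
A_{21} * B_{13} = 8 * -2 = -16
A_{22} * B_{23} = -1 * 1 = -1
A_{23} * B_{33} = -8 * 0 = 0
Sum = -16 + -1 + 0 = -17

-17


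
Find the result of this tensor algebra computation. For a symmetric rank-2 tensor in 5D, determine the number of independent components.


A symmetric rank-2 tensor in d dimensions has d(d+1)/2 independent components.
d = 5
d(d+1)/2 = 5 * 6 / 2 = 30 / 2 = 15

15


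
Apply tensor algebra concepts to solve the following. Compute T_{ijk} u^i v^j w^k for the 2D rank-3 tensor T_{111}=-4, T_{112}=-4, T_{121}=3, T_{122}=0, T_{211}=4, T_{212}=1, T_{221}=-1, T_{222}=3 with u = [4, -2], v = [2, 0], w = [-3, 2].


S = sum over i,j,k of T_{ijk} u_i v_j w_k. Expanding all 8 terms:
T_{111}*u_1*v_1*w_1 = -4*4*2*-3 = 96  (running total: 96)
T_{112}*u_1*v_1*w_2 = -4*4*2*2 = -64  (running total: 32)
T_{121}*u_1*v_2*w_1 = 3*4*0*-3 = 0  (running total: 32)
T_{122}*u_1*v_2*w_2 = 0*4*0*2 = 0  (running total: 32)
T_{211}*u_2*v_1*w_1 = 4*-2*2*-3 = 48  (running total: 80)
T_{212}*u_2*v_1*w_2 = 1*-2*2*2 = -8  (running total: 72)
T_{221}*u_2*v_2*w_1 = -1*-2*0*-3 = 0  (running total: 72)
T_{222}*u_2*v_2*w_2 = 3*-2*0*2 = 0  (running total: 72)
S = 72

72


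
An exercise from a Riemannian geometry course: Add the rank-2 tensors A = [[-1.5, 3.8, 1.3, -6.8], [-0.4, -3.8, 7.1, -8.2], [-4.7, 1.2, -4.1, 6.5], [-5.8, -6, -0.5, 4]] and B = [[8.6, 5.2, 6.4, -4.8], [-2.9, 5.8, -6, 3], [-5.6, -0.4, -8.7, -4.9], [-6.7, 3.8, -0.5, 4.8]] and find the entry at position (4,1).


Tensor addition is component-wise: (A + B)_{ij} = A_{ij} + B_{ij}.
A_{41} = -5.8
B_{41} = -6.7
(A + B)_{41} = -5.8 + -6.7 = -12.5

-12.5


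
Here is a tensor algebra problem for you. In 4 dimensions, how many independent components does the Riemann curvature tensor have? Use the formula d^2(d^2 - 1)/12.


The Riemann tensor in d dimensions has d^2(d^2 - 1)/12 independent components.
d = 4, so d^2 = 16
d^2 - 1 = 15
d^2(d^2 - 1) = 16 * 15 = 240
Divide by 12: 240 / 12 = 20

20


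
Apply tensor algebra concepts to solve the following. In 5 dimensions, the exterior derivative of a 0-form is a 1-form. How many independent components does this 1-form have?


The exterior derivative of a p-form is a (p+1)-form.
Its number of independent components is C(n, p+1).
n = 5, p+1 = 1
C(5, 1) = 5

5


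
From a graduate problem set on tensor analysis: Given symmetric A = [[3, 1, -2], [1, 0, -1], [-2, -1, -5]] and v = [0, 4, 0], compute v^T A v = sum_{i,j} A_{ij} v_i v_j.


First compute Av:
(Av)_1 = 3*0 + 1*4 + -2*0 = 4
(Av)_2 = 1*0 + 0*4 + -1*0 = 0
(Av)_3 = -2*0 + -1*4 + -5*0 = -4
Av = [4, 0, -4]
Then v^T (Av) = 0*4 + 4*0 + 0*-4
= 0 + 0 + 0 = 0

0


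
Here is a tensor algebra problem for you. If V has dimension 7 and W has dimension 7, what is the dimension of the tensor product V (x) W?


The dimension of a tensor product is the product of dimensions.
dim(V) = 7, dim(W) = 7
dim(V (x) W) = 7 * 7 = 49

49


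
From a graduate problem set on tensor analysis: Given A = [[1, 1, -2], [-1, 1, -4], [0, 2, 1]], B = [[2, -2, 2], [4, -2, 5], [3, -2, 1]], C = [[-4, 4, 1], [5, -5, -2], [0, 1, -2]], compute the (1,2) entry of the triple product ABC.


(ABC)_{12} = sum_m (AB)_{1m} C_{m2}. First compute row 1 of AB.
(AB)_{11} = 1*2 + 1*4 + -2*3 = 0
(AB)_{12} = 1*-2 + 1*-2 + -2*-2 = 0
(AB)_{13} = 1*2 + 1*5 + -2*1 = 5
Now contract with column 2 of C:
(AB)_{11} * C_{12} = 0 * 4 = 0
(AB)_{12} * C_{22} = 0 * -5 = 0
(AB)_{13} * C_{32} = 5 * 1 = 5
(ABC)_{12} = 0 + 0 + 5 = 5

5


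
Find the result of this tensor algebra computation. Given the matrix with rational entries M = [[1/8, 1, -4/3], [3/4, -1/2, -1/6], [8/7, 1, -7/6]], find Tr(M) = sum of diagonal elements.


The trace is the sum of diagonal entries.
Diagonal: M[1,1] = 1/8, M[2,2] = -1/2, M[3,3] = -7/6
Tr(M) = 1/8 + -1/2 + -7/6
Computing step by step:
After adding M[1,1]: 1/8
After adding M[2,2]: -3/8
After adding M[3,3]: -37/24
Tr(M) = -37/24

-37/24


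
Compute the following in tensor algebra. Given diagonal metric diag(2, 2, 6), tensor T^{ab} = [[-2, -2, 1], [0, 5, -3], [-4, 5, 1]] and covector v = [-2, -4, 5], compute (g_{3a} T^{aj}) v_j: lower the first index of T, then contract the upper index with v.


Step 1: lower the first index. For a diagonal metric, g_{ia} T^{aj} = g_{ii} T^{ij} (no sum on i).
g_{33} = 6
S_3{}^1 = 6 * T^{31} = 6 * -4 = -24
S_3{}^2 = 6 * T^{32} = 6 * 5 = 30
S_3{}^3 = 6 * T^{33} = 6 * 1 = 6
Step 2: contract S_3{}^j with v_j.
S_3{}^1 * v_1 = -24 * -2 = 48
S_3{}^2 * v_2 = 30 * -4 = -120
S_3{}^3 * v_3 = 6 * 5 = 30
Result = 48 + -120 + 30 = -42

-42


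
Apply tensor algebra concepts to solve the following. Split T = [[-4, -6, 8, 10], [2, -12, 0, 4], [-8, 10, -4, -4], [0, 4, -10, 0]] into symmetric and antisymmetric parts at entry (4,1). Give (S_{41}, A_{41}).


T_{41} = 0
T_{14} = 10
S_{41} = (0 + 10)/2 = 10/2 = 5
A_{41} = (0 - 10)/2 = -10/2 = -5
Check: S + A = 5 + -5 = 0 = T_{41}.

(5, -5)


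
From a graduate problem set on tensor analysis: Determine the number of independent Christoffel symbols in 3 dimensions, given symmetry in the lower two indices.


Christoffel symbols Gamma^k_{ij} are symmetric in i,j, so there are d * d(d+1)/2 independent symbols.
d = 3
d(d+1)/2 = 3 * 4 / 2 = 6
Total = 3 * 6 = 18

18


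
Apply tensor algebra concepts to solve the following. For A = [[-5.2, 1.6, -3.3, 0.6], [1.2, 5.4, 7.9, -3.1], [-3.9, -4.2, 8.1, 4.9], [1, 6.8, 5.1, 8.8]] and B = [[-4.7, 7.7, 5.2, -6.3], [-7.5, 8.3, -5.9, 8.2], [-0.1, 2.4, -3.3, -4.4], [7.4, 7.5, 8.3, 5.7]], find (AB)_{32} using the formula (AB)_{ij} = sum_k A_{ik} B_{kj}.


(AB)_{ij} = sum_k A_{ik} B_{kj}.
For i=3, j=2:
A_{31} * B_{12} = -3.9 * 7.7 = -30.03
A_{32} * B_{22} = -4.2 * 8.3 = -34.86
A_{33} * B_{32} = 8.1 * 2.4 = 19.44
A_{34} * B_{42} = 4.9 * 7.5 = 36.75
Sum = -30.03 + -34.86 + 19.44 + 36.75 = -8.7

-8.7


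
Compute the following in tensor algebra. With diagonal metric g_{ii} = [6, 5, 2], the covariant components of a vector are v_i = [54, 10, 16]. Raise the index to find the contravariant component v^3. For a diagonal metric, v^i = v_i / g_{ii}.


To raise an index with a diagonal metric: v^i = v_i / g_{ii}.
For index 3: v_3 = 16, g_{33} = 2
v^3 = 16 / 2 = 8

8


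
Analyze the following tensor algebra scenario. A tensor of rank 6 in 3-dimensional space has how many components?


The number of components of a rank-r tensor in d dimensions is d^r.
Here d = 3 and r = 6.
3^6 = 729

729


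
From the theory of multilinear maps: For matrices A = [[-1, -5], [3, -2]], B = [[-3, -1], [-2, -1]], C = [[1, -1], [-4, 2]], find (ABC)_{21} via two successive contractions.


(ABC)_{21} = sum_m (AB)_{2m} C_{m1}. First compute row 2 of AB.
(AB)_{21} = 3*-3 + -2*-2 = -5
(AB)_{22} = 3*-1 + -2*-1 = -1
Now contract with column 1 of C:
(AB)_{21} * C_{11} = -5 * 1 = -5
(AB)_{22} * C_{21} = -1 * -4 = 4
(ABC)_{21} = -5 + 4 = -1

-1


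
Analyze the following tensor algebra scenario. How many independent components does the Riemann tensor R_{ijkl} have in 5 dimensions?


The Riemann tensor in d dimensions has d^2(d^2 - 1)/12 independent components.
d = 5, so d^2 = 25
d^2 - 1 = 24
d^2(d^2 - 1) = 25 * 24 = 600
Divide by 12: 600 / 12 = 50

50


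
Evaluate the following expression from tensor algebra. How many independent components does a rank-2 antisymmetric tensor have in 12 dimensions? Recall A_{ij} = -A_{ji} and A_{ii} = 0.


An antisymmetric rank-2 tensor satisfies A_{ij} = -A_{ji}, so diagonal entries are zero.
The independent components are the upper-triangular entries: C(n, 2) = n(n-1)/2.
n = 12
C(12, 2) = 12 * 11 / 2 = 132 / 2 = 66

66


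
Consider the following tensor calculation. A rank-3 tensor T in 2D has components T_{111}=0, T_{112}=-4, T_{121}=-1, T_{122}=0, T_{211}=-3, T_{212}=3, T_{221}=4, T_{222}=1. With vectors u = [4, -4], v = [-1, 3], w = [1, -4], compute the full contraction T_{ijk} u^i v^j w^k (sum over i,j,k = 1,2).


S = sum over i,j,k of T_{ijk} u_i v_j w_k. Expanding all 8 terms:
T_{111}*u_1*v_1*w_1 = 0*4*-1*1 = 0  (running total: 0)
T_{112}*u_1*v_1*w_2 = -4*4*-1*-4 = -64  (running total: -64)
T_{121}*u_1*v_2*w_1 = -1*4*3*1 = -12  (running total: -76)
T_{122}*u_1*v_2*w_2 = 0*4*3*-4 = 0  (running total: -76)
T_{211}*u_2*v_1*w_1 = -3*-4*-1*1 = -12  (running total: -88)
T_{212}*u_2*v_1*w_2 = 3*-4*-1*-4 = -48  (running total: -136)
T_{221}*u_2*v_2*w_1 = 4*-4*3*1 = -48  (running total: -184)
T_{222}*u_2*v_2*w_2 = 1*-4*3*-4 = 48  (running total: -136)
S = -136

-136


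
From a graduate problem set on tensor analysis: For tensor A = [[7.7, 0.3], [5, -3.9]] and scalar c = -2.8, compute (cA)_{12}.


Scalar multiplication: (cA)_{ij} = c * A_{ij}.
c = -2.8
A_{12} = 0.3
(cA)_{12} = -2.8 * 0.3 = -0.84

-0.84


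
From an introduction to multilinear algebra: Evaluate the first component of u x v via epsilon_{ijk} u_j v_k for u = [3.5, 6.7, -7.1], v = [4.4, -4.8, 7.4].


(u x v)_1 = sum_{j,k} epsilon_{1jk} u_j v_k. Only permutations of (1,2,3) contribute; the two non-zero terms are:
eps_{123} u_2 v_3 = 1 * 6.7 * 7.4 = 49.58
eps_{132} u_3 v_2 = -1 * -7.1 * -4.8 = -34.08
(u x v)_1 = 15.5

15.5


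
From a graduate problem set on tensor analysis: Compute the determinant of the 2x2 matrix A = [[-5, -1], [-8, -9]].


For a 2x2 matrix [[a, b], [c, d]], det = a*d - b*c.
a = -5, b = -1, c = -8, d = -9
a*d = -5 * -9 = 45
b*c = -1 * -8 = 8
det = 45 - 8 = 37

37


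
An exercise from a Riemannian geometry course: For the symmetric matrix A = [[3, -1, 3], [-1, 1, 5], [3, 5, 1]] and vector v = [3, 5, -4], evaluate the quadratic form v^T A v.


First compute Av:
(Av)_1 = 3*3 + -1*5 + 3*-4 = -8
(Av)_2 = -1*3 + 1*5 + 5*-4 = -18
(Av)_3 = 3*3 + 5*5 + 1*-4 = 30
Av = [-8, -18, 30]
Then v^T (Av) = 3*-8 + 5*-18 + -4*30
= -24 + -90 + -120 = -234

-234


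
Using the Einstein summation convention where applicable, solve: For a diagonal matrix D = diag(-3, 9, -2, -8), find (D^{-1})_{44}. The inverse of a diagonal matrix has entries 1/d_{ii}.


For a diagonal matrix, the inverse has entries (D^{-1})_{ii} = 1/d_{ii}.
The diagonal entries are: d_{11} = -3, d_{22} = 9, d_{33} = -2, d_{44} = -8
We need (D^{-1})_{44} = 1/d_{44} = 1/-8 = -1/8

-1/8


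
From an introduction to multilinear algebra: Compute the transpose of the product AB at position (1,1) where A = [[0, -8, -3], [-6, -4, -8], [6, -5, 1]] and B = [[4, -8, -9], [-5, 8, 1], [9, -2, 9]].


(AB)^T_{ij} = (AB)_{ji} = sum_k A_{jk} B_{ki}.
For i=1, j=1 we need (AB)_{11}:
A_{11} * B_{11} = 0 * 4 = 0
A_{12} * B_{21} = -8 * -5 = 40
A_{13} * B_{31} = -3 * 9 = -27
Sum = 0 + 40 + -27 = 13

13


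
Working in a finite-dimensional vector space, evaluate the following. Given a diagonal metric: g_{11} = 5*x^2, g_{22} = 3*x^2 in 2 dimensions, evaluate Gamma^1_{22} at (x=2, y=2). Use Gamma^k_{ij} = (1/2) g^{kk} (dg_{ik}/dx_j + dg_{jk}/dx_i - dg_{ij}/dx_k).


For a diagonal metric, Gamma^k_{ij} = (1/2) g^{kk} (dg_{ik}/dx_j + dg_{jk}/dx_i - dg_{ij}/dx_k).
The metric is diagonal, so g_{ab} = 0 for a != b.
At the given point: g_{11} = 20, g_{22} = 12
g^{11} = 1/20
dg_{21}/dx_2 = 0 (off-diagonal)
dg_{21}/dx_2 = 0 (off-diagonal)
dg_{22}/dx_1 = dg_{22}/dx_1 = 12
Numerator = 0 + 0 - 12 = -12
Gamma^1_{22} = -12 / (2 * 20) = -3/10

-3/10


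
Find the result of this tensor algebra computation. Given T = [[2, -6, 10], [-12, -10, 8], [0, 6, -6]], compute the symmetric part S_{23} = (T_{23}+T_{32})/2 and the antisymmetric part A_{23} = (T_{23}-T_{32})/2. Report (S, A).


T_{23} = 8
T_{32} = 6
S_{23} = (8 + 6)/2 = 14/2 = 7
A_{23} = (8 - 6)/2 = 2/2 = 1
Check: S + A = 7 + 1 = 8 = T_{23}.

(7, 1)


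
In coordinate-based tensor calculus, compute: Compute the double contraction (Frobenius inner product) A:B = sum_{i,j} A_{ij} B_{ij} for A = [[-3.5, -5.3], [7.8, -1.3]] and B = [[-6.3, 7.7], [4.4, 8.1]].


A:B = sum over all i,j of A_{ij} * B_{ij}.
Row 1: -3.5*-6.3=22.05, -5.3*7.7=-40.81 => row sum = -18.76
Row 2: 7.8*4.4=34.32, -1.3*8.1=-10.53 => row sum = 23.79
Total = -18.76 + 23.79 = 5.03

5.03


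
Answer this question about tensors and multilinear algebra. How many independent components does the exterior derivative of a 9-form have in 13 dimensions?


The exterior derivative of a p-form is a (p+1)-form.
Its number of independent components is C(n, p+1).
n = 13, p+1 = 10
C(13, 10) = 286

286


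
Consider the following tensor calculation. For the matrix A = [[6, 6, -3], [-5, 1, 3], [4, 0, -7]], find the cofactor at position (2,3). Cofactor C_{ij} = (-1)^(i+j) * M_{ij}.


To find cofactor C_{23}, delete row 2 and column 3.
The resulting 2x2 submatrix is: [[6, 6], [4, 0]]
Minor M_{23} = 6*0 - 6*4
  = 0 - 24 = -24
Sign = (-1)^(2+3) = (-1)^5 = -1
Cofactor C_{23} = -1 * -24 = 24

24


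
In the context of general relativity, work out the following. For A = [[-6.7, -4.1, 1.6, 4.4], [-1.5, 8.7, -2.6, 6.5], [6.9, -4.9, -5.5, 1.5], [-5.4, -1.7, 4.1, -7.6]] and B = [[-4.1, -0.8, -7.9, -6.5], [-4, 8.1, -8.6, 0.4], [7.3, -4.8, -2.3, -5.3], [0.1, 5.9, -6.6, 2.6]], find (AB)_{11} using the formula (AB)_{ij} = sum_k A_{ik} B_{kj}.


(AB)_{ij} = sum_k A_{ik} B_{kj}.
For i=1, j=1:
A_{11} * B_{11} = -6.7 * -4.1 = 27.47
A_{12} * B_{21} = -4.1 * -4 = 16.4
A_{13} * B_{31} = 1.6 * 7.3 = 11.68
A_{14} * B_{41} = 4.4 * 0.1 = 0.44
Sum = 27.47 + 16.4 + 11.68 + 0.44 = 55.99

55.99


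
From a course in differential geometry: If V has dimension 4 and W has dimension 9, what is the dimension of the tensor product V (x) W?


The dimension of a tensor product is the product of dimensions.
dim(V) = 4, dim(W) = 9
dim(V (x) W) = 4 * 9 = 36

36


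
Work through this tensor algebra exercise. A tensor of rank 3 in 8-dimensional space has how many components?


The number of components of a rank-r tensor in d dimensions is d^r.
Here d = 8 and r = 3.
8^3 = 512

512


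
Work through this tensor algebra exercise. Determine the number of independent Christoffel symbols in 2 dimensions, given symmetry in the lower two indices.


Christoffel symbols Gamma^k_{ij} are symmetric in i,j, so there are d * d(d+1)/2 independent symbols.
d = 2
d(d+1)/2 = 2 * 3 / 2 = 3
Total = 2 * 3 = 6

6


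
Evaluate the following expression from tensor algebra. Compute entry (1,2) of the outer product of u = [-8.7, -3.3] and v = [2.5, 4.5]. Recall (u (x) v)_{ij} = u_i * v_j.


The outer product entry T_{ij} = u_i * v_j.
We need i=1, j=2.
u_1 = -8.7, v_2 = 4.5
T_{1,2} = -8.7 * 4.5 = -39.15

-39.15


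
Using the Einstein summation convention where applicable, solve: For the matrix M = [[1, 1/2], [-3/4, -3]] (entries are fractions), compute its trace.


The trace is the sum of diagonal entries.
Diagonal: M[1,1] = 1, M[2,2] = -3
Tr(M) = 1 + -3
Computing step by step:
After adding M[1,1]: 1
After adding M[2,2]: -2
Tr(M) = -2

-2


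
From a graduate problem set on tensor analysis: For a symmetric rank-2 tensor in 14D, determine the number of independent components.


A symmetric rank-2 tensor in d dimensions has d(d+1)/2 independent components.
d = 14
d(d+1)/2 = 14 * 15 / 2 = 210 / 2 = 105

105


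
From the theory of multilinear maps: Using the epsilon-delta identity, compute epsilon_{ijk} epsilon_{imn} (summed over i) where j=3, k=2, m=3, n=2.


Using the identity: epsilon_{ijk} epsilon_{imn} = delta_{jm} delta_{kn} - delta_{jn} delta_{km}.
delta_{33} = 1
delta_{22} = 1
delta_{32} = 0
delta_{23} = 0
Result = 1 * 1 - 0 * 0 = 1 - 0 = 1

1


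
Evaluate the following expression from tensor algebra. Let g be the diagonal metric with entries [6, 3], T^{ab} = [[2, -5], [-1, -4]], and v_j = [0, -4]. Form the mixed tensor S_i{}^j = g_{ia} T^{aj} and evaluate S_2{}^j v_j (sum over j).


Step 1: lower the first index. For a diagonal metric, g_{ia} T^{aj} = g_{ii} T^{ij} (no sum on i).
g_{22} = 3
S_2{}^1 = 3 * T^{21} = 3 * -1 = -3
S_2{}^2 = 3 * T^{22} = 3 * -4 = -12
Step 2: contract S_2{}^j with v_j.
S_2{}^1 * v_1 = -3 * 0 = 0
S_2{}^2 * v_2 = -12 * -4 = 48
Result = 0 + 48 = 48

48


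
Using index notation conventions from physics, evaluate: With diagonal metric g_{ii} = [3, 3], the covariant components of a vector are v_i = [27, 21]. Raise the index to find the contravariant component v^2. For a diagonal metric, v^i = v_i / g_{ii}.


To raise an index with a diagonal metric: v^i = v_i / g_{ii}.
For index 2: v_2 = 21, g_{22} = 3
v^2 = 21 / 3 = 7

7


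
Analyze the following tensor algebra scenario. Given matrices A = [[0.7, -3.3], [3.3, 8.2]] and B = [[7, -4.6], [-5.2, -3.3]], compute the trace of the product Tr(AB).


Tr(AB) = sum_i (AB)_{ii} where (AB)_{ii} = sum_k A_{ik} B_{ki}.
(AB)_{11} = 0.7*7 + -3.3*-5.2 = 22.06
(AB)_{22} = 3.3*-4.6 + 8.2*-3.3 = -42.24
Tr(AB) = 22.06 + -42.24 = -20.18

-20.18


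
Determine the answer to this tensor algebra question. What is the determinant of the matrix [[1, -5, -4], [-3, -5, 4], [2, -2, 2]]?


Expanding along the first row, det(A) = a11*M_11 - a12*M_12 + a13*M_13, where M_1j is the (1,j) minor.
Minor M_11 = -5*2 - 4*-2 = -2
Minor M_12 = -3*2 - 4*2 = -14
Minor M_13 = -3*-2 - -5*2 = 16
det = 1*(-2) - -5*(-14) + -4*(16)
    = -2 - 70 + -64
    = -136

-136


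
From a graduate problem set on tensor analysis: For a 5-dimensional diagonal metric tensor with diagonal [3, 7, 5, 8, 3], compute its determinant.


For a diagonal metric, the determinant is the product of diagonal entries.
Diagonal entries: 3, 7, 5, 8, 3
det(g) = 3 * 7 * 5 * 8 * 3 = 2520

2520


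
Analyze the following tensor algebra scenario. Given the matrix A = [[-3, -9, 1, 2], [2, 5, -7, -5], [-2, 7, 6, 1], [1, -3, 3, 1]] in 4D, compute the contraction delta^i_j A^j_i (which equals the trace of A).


The contraction (trace) of a rank-2 tensor is the sum of its diagonal elements.
Diagonal entries: A[1,1] = -3, A[2,2] = 5, A[3,3] = 6, A[4,4] = 1
Tr(A) = -3 + 5 + 6 + 1 = 9

9


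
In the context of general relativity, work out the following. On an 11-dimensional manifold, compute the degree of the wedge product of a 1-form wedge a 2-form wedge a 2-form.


The degree of a wedge product is the sum of the degrees of the individual forms.
Degrees: 1, 2, 2
Total degree = 1 + 2 + 2 = 5

5


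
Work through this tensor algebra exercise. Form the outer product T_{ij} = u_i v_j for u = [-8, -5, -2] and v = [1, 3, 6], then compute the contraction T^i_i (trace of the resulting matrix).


The outer product gives T_{ij} = u_i v_j.
The trace (contraction) is Tr(T) = sum_i T_{ii} = sum_i u_i v_i.
Diagonal entries:
T_{11} = u_1 * v_1 = -8 * 1 = -8
T_{22} = u_2 * v_2 = -5 * 3 = -15
T_{33} = u_3 * v_3 = -2 * 6 = -12
Tr(T) = -8 + -15 + -12 = -35

-35


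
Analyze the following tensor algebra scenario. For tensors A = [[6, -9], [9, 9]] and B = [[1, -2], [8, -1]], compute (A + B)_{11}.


Tensor addition is component-wise: (A + B)_{ij} = A_{ij} + B_{ij}.
A_{11} = 6
B_{11} = 1
(A + B)_{11} = 6 + 1 = 7

7


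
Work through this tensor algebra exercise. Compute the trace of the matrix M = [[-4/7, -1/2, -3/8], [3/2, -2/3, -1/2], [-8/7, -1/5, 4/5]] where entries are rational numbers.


The trace is the sum of diagonal entries.
Diagonal: M[1,1] = -4/7, M[2,2] = -2/3, M[3,3] = 4/5
Tr(M) = -4/7 + -2/3 + 4/5
Computing step by step:
After adding M[1,1]: -4/7
After adding M[2,2]: -26/21
After adding M[3,3]: -46/105
Tr(M) = -46/105

-46/105


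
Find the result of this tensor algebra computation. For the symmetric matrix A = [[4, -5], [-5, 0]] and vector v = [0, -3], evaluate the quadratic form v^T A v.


First compute Av:
(Av)_1 = 4*0 + -5*-3 = 15
(Av)_2 = -5*0 + 0*-3 = 0
Av = [15, 0]
Then v^T (Av) = 0*15 + -3*0
= 0 + 0 = 0

0


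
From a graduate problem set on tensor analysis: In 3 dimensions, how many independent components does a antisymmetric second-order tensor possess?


A antisymmetric rank-2 tensor in d dimensions has d(d-1)/2 independent components.
d = 3
d(d-1)/2 = 3 * 2 / 2 = 6 / 2 = 3

3


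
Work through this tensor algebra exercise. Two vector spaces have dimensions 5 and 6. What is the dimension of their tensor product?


The dimension of a tensor product is the product of dimensions.
dim(V) = 5, dim(W) = 6
dim(V (x) W) = 5 * 6 = 30

30


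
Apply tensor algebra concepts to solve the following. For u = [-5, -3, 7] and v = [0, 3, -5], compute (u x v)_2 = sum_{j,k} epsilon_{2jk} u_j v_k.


(u x v)_2 = sum_{j,k} epsilon_{2jk} u_j v_k. Only permutations of (1,2,3) contribute; the two non-zero terms are:
eps_{213} u_1 v_3 = -1 * -5 * -5 = -25
eps_{231} u_3 v_1 = 1 * 7 * 0 = 0
(u x v)_2 = -25

-25


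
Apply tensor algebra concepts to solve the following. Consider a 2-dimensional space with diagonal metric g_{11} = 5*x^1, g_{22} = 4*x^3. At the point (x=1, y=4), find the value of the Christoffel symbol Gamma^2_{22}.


For a diagonal metric, Gamma^k_{ij} = (1/2) g^{kk} (dg_{ik}/dx_j + dg_{jk}/dx_i - dg_{ij}/dx_k).
The metric is diagonal, so g_{ab} = 0 for a != b.
At the given point: g_{11} = 5, g_{22} = 4
g^{22} = 1/4
dg_{22}/dx_2 = dg_{22}/dx_2 = 0
dg_{22}/dx_2 = dg_{22}/dx_2 = 0
dg_{22}/dx_2 = dg_{22}/dx_2 = 0
Numerator = 0 + 0 - 0 = 0
Gamma^2_{22} = 0 / (2 * 4) = 0

0


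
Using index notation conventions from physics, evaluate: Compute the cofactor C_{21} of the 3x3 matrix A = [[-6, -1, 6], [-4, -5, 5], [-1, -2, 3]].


To find cofactor C_{21}, delete row 2 and column 1.
The resulting 2x2 submatrix is: [[-1, 6], [-2, 3]]
Minor M_{21} = -1*3 - 6*-2
  = -3 - -12 = 9
Sign = (-1)^(2+1) = (-1)^3 = -1
Cofactor C_{21} = -1 * 9 = -9

-9
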